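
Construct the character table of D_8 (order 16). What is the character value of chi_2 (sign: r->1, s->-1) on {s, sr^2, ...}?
Conjugacy classes: {e} of size 1, {r^4} of size 1, {r^1, r^7} of size 2, {r^2, r^6} of size 2, {r^3, r^5} of size 2, {s, sr^2, ...} of size 4, {sr, sr^3, ...} of size 4.
Character table:
  irrep \ class              {e} (size 1)  {r^4} (size 1)  {r^1, r^7} (size 2)  {r^2, r^6} (size 2)  {r^3, r^5} (size 2)  {s, sr^2, ...} (size 4)  {sr, sr^3, ...} (size 4)
  chi_1 (triv)               1             1               1                    1                    1                    1                        1                       
  chi_2 (sign: r->1, s->-1)  1             1               1                    1                    1                    -1                       -1                      
  chi_3 (r->-1, s->1)        1             1               -1                   1                    -1                   1                        -1                      
  chi_4 (r->-1, s->-1)       1             1               -1                   1                    -1                   -1                       1                       
  chi_5 (2d, j=1)            2             -2              sqrt(2)              0                    -sqrt(2)             0                        0                       
  chi_6 (2d, j=2)            2             2               0                    -2                   0                    0                        0                       
  chi_7 (2d, j=3)            2             -2              -sqrt(2)             0                    sqrt(2)              0                        0                       

Spot check: chi_2 (sign: r->1, s->-1) on {s, sr^2, ...} = -1.

Solution. D_8 has order 2*8 = 16 with 7 conjugacy classes, hence 7 irreducibles. Sum of squared dims 1 + 1 + 1 + 1 + 4 + 4 + 4 = 16 = |G|. Linear characters come from the abelianisation; the 2-dimensional irreps have character r^k -> 2*cos(2*pi*j*k/8), reflections -> 0.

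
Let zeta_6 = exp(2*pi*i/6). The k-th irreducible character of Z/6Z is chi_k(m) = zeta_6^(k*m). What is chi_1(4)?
chi_1(4) = zeta_6^4 = exp(-2*I*pi/3)

Working: chi_1(4) = zeta_6^(1*4) = zeta_6^4. Since zeta_6^6 = 1, this equals zeta_6^4 = exp(2*pi*i*4/6) = exp(-2*I*pi/3).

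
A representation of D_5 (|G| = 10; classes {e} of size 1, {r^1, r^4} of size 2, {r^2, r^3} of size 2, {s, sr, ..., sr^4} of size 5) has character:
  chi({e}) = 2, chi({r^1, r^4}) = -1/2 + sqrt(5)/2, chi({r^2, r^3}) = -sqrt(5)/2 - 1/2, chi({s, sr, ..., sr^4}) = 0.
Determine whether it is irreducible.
Irreducible: <chi, chi> = 1.

Derivation: <chi, chi> = (1/|G|) sum_C |C| * |chi(C)|^2 = (1/10)[1*|2|^2 + 2*|-1/2 + sqrt(5)/2|^2 + 2*|-sqrt(5)/2 - 1/2|^2 + 5*|0|^2]
  = (1/10)[(4) + (3 - sqrt(5)) + (sqrt(5) + 3) + (0)] = 10/10 = 1.
A character is irreducible iff <chi, chi> = 1, so this representation is irreducible.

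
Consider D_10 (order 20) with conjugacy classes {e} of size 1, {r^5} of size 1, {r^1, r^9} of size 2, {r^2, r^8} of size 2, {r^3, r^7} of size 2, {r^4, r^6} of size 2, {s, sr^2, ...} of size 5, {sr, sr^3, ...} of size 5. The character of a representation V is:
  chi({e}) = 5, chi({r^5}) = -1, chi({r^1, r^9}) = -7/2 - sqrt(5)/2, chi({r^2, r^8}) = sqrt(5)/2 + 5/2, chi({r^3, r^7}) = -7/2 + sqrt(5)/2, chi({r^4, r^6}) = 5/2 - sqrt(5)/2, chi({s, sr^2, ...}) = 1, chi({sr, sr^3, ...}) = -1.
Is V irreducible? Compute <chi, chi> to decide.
Not irreducible (reducible): <chi, chi> = 6 > 1.

Derivation: <chi, chi> = (1/|G|) sum_C |C| * |chi(C)|^2 = (1/20)[1*|5|^2 + 1*|-1|^2 + 2*|-7/2 - sqrt(5)/2|^2 + 2*|sqrt(5)/2 + 5/2|^2 + 2*|-7/2 + sqrt(5)/2|^2 + 2*|5/2 - sqrt(5)/2|^2 + 5*|1|^2 + 5*|-1|^2]
  = (1/20)[(25) + (1) + (7*sqrt(5) + 27) + (5*sqrt(5) + 15) + (27 - 7*sqrt(5)) + (15 - 5*sqrt(5)) + (5) + (5)] = 120/20 = 6.
A character is irreducible iff <chi, chi> = 1, so this representation is reducible.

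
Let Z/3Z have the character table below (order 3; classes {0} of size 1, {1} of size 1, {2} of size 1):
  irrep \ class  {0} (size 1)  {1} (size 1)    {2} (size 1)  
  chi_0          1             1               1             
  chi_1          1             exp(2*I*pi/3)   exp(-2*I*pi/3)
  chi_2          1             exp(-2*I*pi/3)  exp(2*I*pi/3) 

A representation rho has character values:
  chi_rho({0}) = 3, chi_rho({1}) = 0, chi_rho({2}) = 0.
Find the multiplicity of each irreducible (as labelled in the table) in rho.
Multiplicities: chi_0: 1, chi_1: 1, chi_2: 1.

Proof sketch: Use <chi_rho, chi> = (1/|G|) sum_C |C| * chi_rho(C) * conj(chi(C)) with |G| = 3 for each irreducible chi in the table:
  <chi_rho, chi_0> = (1/3)[1*(3)*conj(1) + 1*(0)*conj(1) + 1*(0)*conj(1)]
      = (1/3)[(3) + (0) + (0)] = 3/3 = 1
  <chi_rho, chi_1> = (1/3)[1*(3)*conj(1) + 1*(0)*conj(exp(2*I*pi/3)) + 1*(0)*conj(exp(-2*I*pi/3))]
      = (1/3)[(3) + (0) + (0)] = 3/3 = 1
  <chi_rho, chi_2> = (1/3)[1*(3)*conj(1) + 1*(0)*conj(exp(-2*I*pi/3)) + 1*(0)*conj(exp(2*I*pi/3))]
      = (1/3)[(3) + (0) + (0)] = 3/3 = 1
(Exp terms are combined using exp(i*s)*conj(exp(i*t)) = exp(i*(s-t)), and sums of them are collapsed using the identity that for every m > 1 the m distinct m-th roots of unity sum to 0, e.g. 1 + exp(2*I*pi/3) + exp(-2*I*pi/3) = 0.)
Dimension check: dim(rho) = sum (mult * dim) = 1*1 + 1*1 + 1*1 = 3 = chi_rho(e) = 3.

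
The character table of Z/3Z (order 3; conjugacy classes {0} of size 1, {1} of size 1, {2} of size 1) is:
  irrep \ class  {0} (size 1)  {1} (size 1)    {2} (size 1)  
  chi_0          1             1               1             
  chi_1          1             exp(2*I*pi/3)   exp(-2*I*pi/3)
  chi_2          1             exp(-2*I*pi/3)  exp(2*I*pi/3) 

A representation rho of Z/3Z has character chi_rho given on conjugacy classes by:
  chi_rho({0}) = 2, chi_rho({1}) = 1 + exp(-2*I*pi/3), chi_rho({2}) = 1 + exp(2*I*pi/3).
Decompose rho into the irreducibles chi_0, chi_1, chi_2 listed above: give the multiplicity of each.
Multiplicities: chi_0: 1, chi_1: 0, chi_2: 1.

Solution. Use <chi_rho, chi> = (1/|G|) sum_C |C| * chi_rho(C) * conj(chi(C)) with |G| = 3 for each irreducible chi in the table:
  <chi_rho, chi_0> = (1/3)[1*(2)*conj(1) + 1*(1 + exp(-2*I*pi/3))*conj(1) + 1*(1 + exp(2*I*pi/3))*conj(1)]
      = (1/3)[(2) + (1 + exp(-2*I*pi/3)) + (1 + exp(2*I*pi/3))] = 3/3 = 1
  <chi_rho, chi_1> = (1/3)[1*(2)*conj(1) + 1*(1 + exp(-2*I*pi/3))*conj(exp(2*I*pi/3)) + 1*(1 + exp(2*I*pi/3))*conj(exp(-2*I*pi/3))]
      = (1/3)[(2) + (-1) + (-1)] = 0/3 = 0
  <chi_rho, chi_2> = (1/3)[1*(2)*conj(1) + 1*(1 + exp(-2*I*pi/3))*conj(exp(-2*I*pi/3)) + 1*(1 + exp(2*I*pi/3))*conj(exp(2*I*pi/3))]
      = (1/3)[(2) + (1 + exp(2*I*pi/3)) + (1 + exp(-2*I*pi/3))] = 3/3 = 1
(Exp terms are combined using exp(i*s)*conj(exp(i*t)) = exp(i*(s-t)), and sums of them are collapsed using the identity that for every m > 1 the m distinct m-th roots of unity sum to 0, e.g. 1 + exp(2*I*pi/3) + exp(-2*I*pi/3) = 0.)
Dimension check: dim(rho) = sum (mult * dim) = 1*1 + 0*1 + 1*1 = 2 = chi_rho(e) = 2.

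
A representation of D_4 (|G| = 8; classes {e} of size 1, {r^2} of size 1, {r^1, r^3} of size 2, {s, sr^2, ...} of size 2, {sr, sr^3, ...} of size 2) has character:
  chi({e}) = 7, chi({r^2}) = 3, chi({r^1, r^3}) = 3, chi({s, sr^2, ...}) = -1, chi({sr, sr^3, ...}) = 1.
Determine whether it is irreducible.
Not irreducible (reducible): <chi, chi> = 10 > 1.

Why: <chi, chi> = (1/|G|) sum_C |C| * |chi(C)|^2 = (1/8)[1*|7|^2 + 1*|3|^2 + 2*|3|^2 + 2*|-1|^2 + 2*|1|^2]
  = (1/8)[(49) + (9) + (18) + (2) + (2)] = 80/8 = 10.
A character is irreducible iff <chi, chi> = 1, so this representation is reducible.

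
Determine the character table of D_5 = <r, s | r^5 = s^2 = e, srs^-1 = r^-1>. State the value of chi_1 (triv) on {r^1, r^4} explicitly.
Conjugacy classes: {e} of size 1, {r^1, r^4} of size 2, {r^2, r^3} of size 2, {s, sr, ..., sr^4} of size 5.
Character table:
  irrep \ class              {e} (size 1)  {r^1, r^4} (size 2)  {r^2, r^3} (size 2)  {s, sr, ..., sr^4} (size 5)
  chi_1 (triv)               1             1                    1                    1                          
  chi_2 (sign: r->1, s->-1)  1             1                    1                    -1                         
  chi_3 (2d, j=1)            2             -1/2 + sqrt(5)/2     -sqrt(5)/2 - 1/2     0                          
  chi_4 (2d, j=2)            2             -sqrt(5)/2 - 1/2     -1/2 + sqrt(5)/2     0                          

Spot check: chi_1 (triv) on {r^1, r^4} = 1.

Why: D_5 has order 2*5 = 10 with 4 conjugacy classes, hence 4 irreducibles. Sum of squared dims 1 + 1 + 4 + 4 = 10 = |G|. Linear characters come from the abelianisation; the 2-dimensional irreps have character r^k -> 2*cos(2*pi*j*k/5), reflections -> 0.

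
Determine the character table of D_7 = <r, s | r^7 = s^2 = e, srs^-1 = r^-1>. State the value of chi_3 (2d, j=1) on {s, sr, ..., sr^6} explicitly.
Conjugacy classes: {e} of size 1, {r^1, r^6} of size 2, {r^2, r^5} of size 2, {r^3, r^4} of size 2, {s, sr, ..., sr^6} of size 7.
Character table:
  irrep \ class              {e} (size 1)  {r^1, r^6} (size 2)  {r^2, r^5} (size 2)  {r^3, r^4} (size 2)  {s, sr, ..., sr^6} (size 7)
  chi_1 (triv)               1             1                    1                    1                    1                          
  chi_2 (sign: r->1, s->-1)  1             1                    1                    1                    -1                         
  chi_3 (2d, j=1)            2             2*cos(2*pi/7)        -2*cos(3*pi/7)       -2*cos(pi/7)         0                          
  chi_4 (2d, j=2)            2             -2*cos(3*pi/7)       -2*cos(pi/7)         2*cos(2*pi/7)        0                          
  chi_5 (2d, j=3)            2             -2*cos(pi/7)         2*cos(2*pi/7)        -2*cos(3*pi/7)       0                          

Spot check: chi_3 (2d, j=1) on {s, sr, ..., sr^6} = 0.

Derivation: D_7 has order 2*7 = 14 with 5 conjugacy classes, hence 5 irreducibles. Sum of squared dims 1 + 1 + 4 + 4 + 4 = 14 = |G|. Linear characters come from the abelianisation; the 2-dimensional irreps have character r^k -> 2*cos(2*pi*j*k/7), reflections -> 0.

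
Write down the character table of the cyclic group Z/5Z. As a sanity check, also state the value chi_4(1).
Character table of Z/5Z (irreps indexed chi_0,...,chi_4 with chi_k(m) = zeta_5^(k*m), zeta_5 = exp(2*pi*i/5)):
  irrep \ class  {0} (size 1)  {1} (size 1)    {2} (size 1)    {3} (size 1)    {4} (size 1)  
  chi_0          1             1               1               1               1             
  chi_1          1             exp(2*I*pi/5)   exp(4*I*pi/5)   exp(-4*I*pi/5)  exp(-2*I*pi/5)
  chi_2          1             exp(4*I*pi/5)   exp(-2*I*pi/5)  exp(2*I*pi/5)   exp(-4*I*pi/5)
  chi_3          1             exp(-4*I*pi/5)  exp(2*I*pi/5)   exp(-2*I*pi/5)  exp(4*I*pi/5) 
  chi_4          1             exp(-2*I*pi/5)  exp(-4*I*pi/5)  exp(4*I*pi/5)   exp(2*I*pi/5) 

Spot check: chi_4(1) = zeta_5^(4*1) = zeta_5^4 = exp(-2*I*pi/5).

Proof sketch: Z/5Z is abelian, so all 5 irreducible complex representations are 1-dimensional. They are given by chi_k(m) = zeta_5^(k*m) for k = 0,...,4. Row orthogonality: sum_m chi_k(m) conj(chi_l(m)) = 5 * [k = l].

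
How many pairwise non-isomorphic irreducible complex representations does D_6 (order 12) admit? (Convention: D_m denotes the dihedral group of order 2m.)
6

Argument: The number of irreducible complex representations of a finite group equals its number of conjugacy classes. D_6 has 6 conjugacy classes (n/2 + 3 for n even), so D_6 (order 12) has exactly 6 irreducible complex representations.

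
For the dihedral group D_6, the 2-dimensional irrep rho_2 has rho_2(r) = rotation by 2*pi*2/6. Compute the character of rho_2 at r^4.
chi_{rho_2}(r^4) = 2*cos(2*pi*2*4/6) = -1

Reasoning: rho_2(r^4) is rotation by angle 2*pi*2*4/6, whose trace is 2*cos(2*pi*2*4/6) = -1.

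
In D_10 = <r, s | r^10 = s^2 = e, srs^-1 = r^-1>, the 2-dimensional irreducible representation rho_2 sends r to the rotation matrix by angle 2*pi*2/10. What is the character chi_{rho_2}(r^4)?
chi_{rho_2}(r^4) = 2*cos(2*pi*2*4/10) = -1/2 + sqrt(5)/2

Proof sketch: rho_2(r^4) is rotation by angle 2*pi*2*4/10, whose trace is 2*cos(2*pi*2*4/10) = -1/2 + sqrt(5)/2.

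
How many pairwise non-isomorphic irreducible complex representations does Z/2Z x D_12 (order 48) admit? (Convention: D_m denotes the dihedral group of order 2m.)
18

Working: The number of irreducible complex representations of a finite group equals its number of conjugacy classes. For a direct product, #classes(G x H) = #classes(G) * #classes(H). Z/2Z has 2 classes (abelian), D_12 has 9 classes, so 2 * 9 = 18, so Z/2Z x D_12 (order 48) has exactly 18 irreducible complex representations.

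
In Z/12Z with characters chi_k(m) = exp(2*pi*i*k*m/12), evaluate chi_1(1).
chi_1(1) = zeta_12^1 = exp(I*pi/6)

Why: chi_1(1) = zeta_12^(1*1) = zeta_12^1. Since zeta_12^12 = 1, this equals zeta_12^1 = exp(2*pi*i*1/12) = exp(I*pi/6).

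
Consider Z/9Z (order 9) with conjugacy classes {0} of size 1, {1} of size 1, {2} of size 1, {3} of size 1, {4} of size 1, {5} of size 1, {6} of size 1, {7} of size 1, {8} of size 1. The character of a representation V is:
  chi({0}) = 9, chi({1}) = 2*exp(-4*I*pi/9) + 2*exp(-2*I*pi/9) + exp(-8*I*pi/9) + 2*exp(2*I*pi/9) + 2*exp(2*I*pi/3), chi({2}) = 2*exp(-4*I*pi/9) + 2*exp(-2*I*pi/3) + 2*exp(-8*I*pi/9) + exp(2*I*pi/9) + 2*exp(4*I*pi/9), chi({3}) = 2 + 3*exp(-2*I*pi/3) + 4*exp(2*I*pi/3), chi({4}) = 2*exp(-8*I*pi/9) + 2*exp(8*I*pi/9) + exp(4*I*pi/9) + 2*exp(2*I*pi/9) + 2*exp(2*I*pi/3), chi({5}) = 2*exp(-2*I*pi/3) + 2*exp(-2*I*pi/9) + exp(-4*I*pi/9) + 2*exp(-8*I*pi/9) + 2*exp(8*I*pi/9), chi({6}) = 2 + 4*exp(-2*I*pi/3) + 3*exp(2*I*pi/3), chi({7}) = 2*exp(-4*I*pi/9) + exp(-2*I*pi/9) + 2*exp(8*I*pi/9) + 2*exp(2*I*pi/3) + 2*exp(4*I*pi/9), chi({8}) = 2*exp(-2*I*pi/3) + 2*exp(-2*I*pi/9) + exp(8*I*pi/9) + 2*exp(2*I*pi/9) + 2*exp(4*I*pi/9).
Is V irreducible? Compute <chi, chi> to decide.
Not irreducible (reducible): <chi, chi> = 17 > 1.

<chi, chi> = (1/|G|) sum_C |C| * |chi(C)|^2 = (1/9)[1*|9|^2 + 1*|2*exp(-4*I*pi/9) + 2*exp(-2*I*pi/9) + exp(-8*I*pi/9) + 2*exp(2*I*pi/9) + 2*exp(2*I*pi/3)|^2 + 1*|2*exp(-4*I*pi/9) + 2*exp(-2*I*pi/3) + 2*exp(-8*I*pi/9) + exp(2*I*pi/9) + 2*exp(4*I*pi/9)|^2 + 1*|2 + 3*exp(-2*I*pi/3) + 4*exp(2*I*pi/3)|^2 + 1*|2*exp(-8*I*pi/9) + 2*exp(8*I*pi/9) + exp(4*I*pi/9) + 2*exp(2*I*pi/9) + 2*exp(2*I*pi/3)|^2 + 1*|2*exp(-2*I*pi/3) + 2*exp(-2*I*pi/9) + exp(-4*I*pi/9) + 2*exp(-8*I*pi/9) + 2*exp(8*I*pi/9)|^2 + 1*|2 + 4*exp(-2*I*pi/3) + 3*exp(2*I*pi/3)|^2 + 1*|2*exp(-4*I*pi/9) + exp(-2*I*pi/9) + 2*exp(8*I*pi/9) + 2*exp(2*I*pi/3) + 2*exp(4*I*pi/9)|^2 + 1*|2*exp(-2*I*pi/3) + 2*exp(-2*I*pi/9) + exp(8*I*pi/9) + 2*exp(2*I*pi/9) + 2*exp(4*I*pi/9)|^2]
  = (1/9)[(81) + (17 + 12*exp(-4*I*pi/9) + 6*exp(-2*I*pi/3) + 10*exp(-8*I*pi/9) + 4*exp(-2*I*pi/9) + 4*exp(2*I*pi/9) + 10*exp(8*I*pi/9) + 6*exp(2*I*pi/3) + 12*exp(4*I*pi/9)) + (17 + 10*exp(-2*I*pi/9) + 6*exp(-2*I*pi/3) + 12*exp(-8*I*pi/9) + 4*exp(-4*I*pi/9) + 4*exp(4*I*pi/9) + 12*exp(8*I*pi/9) + 6*exp(2*I*pi/3) + 10*exp(2*I*pi/9)) + (3) + (17 + 10*exp(-4*I*pi/9) + 12*exp(-2*I*pi/9) + 6*exp(-2*I*pi/3) + 4*exp(-8*I*pi/9) + 4*exp(8*I*pi/9) + 6*exp(2*I*pi/3) + 12*exp(2*I*pi/9) + 10*exp(4*I*pi/9)) + (17 + 10*exp(-4*I*pi/9) + 12*exp(-2*I*pi/9) + 6*exp(-2*I*pi/3) + 4*exp(-8*I*pi/9) + 4*exp(8*I*pi/9) + 6*exp(2*I*pi/3) + 12*exp(2*I*pi/9) + 10*exp(4*I*pi/9)) + (3) + (17 + 10*exp(-2*I*pi/9) + 6*exp(-2*I*pi/3) + 12*exp(-8*I*pi/9) + 4*exp(-4*I*pi/9) + 4*exp(4*I*pi/9) + 12*exp(8*I*pi/9) + 6*exp(2*I*pi/3) + 10*exp(2*I*pi/9)) + (17 + 12*exp(-4*I*pi/9) + 6*exp(-2*I*pi/3) + 10*exp(-8*I*pi/9) + 4*exp(-2*I*pi/9) + 4*exp(2*I*pi/9) + 10*exp(8*I*pi/9) + 6*exp(2*I*pi/3) + 12*exp(4*I*pi/9))] = 153/9 = 17.
(Exp terms are combined using exp(i*s)*conj(exp(i*t)) = exp(i*(s-t)), and sums of them are collapsed using the identity that for every m > 1 the m distinct m-th roots of unity sum to 0, e.g. 1 + exp(2*I*pi/3) + exp(-2*I*pi/3) = 0.)
A character is irreducible iff <chi, chi> = 1, so this representation is reducible.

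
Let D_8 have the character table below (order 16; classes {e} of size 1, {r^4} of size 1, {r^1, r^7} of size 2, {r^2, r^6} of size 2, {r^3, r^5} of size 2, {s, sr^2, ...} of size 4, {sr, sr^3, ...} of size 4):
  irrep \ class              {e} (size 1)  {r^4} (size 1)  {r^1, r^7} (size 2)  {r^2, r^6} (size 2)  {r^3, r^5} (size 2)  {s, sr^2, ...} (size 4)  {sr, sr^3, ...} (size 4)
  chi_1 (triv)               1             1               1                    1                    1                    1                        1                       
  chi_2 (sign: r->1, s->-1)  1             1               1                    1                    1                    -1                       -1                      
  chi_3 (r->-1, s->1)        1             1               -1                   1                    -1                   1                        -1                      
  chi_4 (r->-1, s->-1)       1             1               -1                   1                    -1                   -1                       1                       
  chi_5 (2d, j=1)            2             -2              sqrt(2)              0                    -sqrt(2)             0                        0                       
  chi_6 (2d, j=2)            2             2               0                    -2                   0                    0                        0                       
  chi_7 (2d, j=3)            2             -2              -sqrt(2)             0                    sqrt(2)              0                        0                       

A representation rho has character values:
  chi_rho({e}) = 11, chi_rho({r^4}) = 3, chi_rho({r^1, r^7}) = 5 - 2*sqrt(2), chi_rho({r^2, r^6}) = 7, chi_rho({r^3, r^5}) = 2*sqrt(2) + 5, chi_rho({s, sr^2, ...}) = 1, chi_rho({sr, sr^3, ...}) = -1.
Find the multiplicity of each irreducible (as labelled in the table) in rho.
Multiplicities: chi_1: 3, chi_2: 3, chi_3: 1, chi_4: 0, chi_5: 0, chi_6: 0, chi_7: 2.

Derivation: Use <chi_rho, chi> = (1/|G|) sum_C |C| * chi_rho(C) * conj(chi(C)) with |G| = 16 for each irreducible chi in the table:
  <chi_rho, chi_1> = (1/16)[1*(11)*conj(1) + 1*(3)*conj(1) + 2*(5 - 2*sqrt(2))*conj(1) + 2*(7)*conj(1) + 2*(2*sqrt(2) + 5)*conj(1) + 4*(1)*conj(1) + 4*(-1)*conj(1)]
      = (1/16)[(11) + (3) + (10 - 4*sqrt(2)) + (14) + (4*sqrt(2) + 10) + (4) + (-4)] = 48/16 = 3
  <chi_rho, chi_2> = (1/16)[1*(11)*conj(1) + 1*(3)*conj(1) + 2*(5 - 2*sqrt(2))*conj(1) + 2*(7)*conj(1) + 2*(2*sqrt(2) + 5)*conj(1) + 4*(1)*conj(-1) + 4*(-1)*conj(-1)]
      = (1/16)[(11) + (3) + (10 - 4*sqrt(2)) + (14) + (4*sqrt(2) + 10) + (-4) + (4)] = 48/16 = 3
  <chi_rho, chi_3> = (1/16)[1*(11)*conj(1) + 1*(3)*conj(1) + 2*(5 - 2*sqrt(2))*conj(-1) + 2*(7)*conj(1) + 2*(2*sqrt(2) + 5)*conj(-1) + 4*(1)*conj(1) + 4*(-1)*conj(-1)]
      = (1/16)[(11) + (3) + (-10 + 4*sqrt(2)) + (14) + (-10 - 4*sqrt(2)) + (4) + (4)] = 16/16 = 1
  <chi_rho, chi_4> = (1/16)[1*(11)*conj(1) + 1*(3)*conj(1) + 2*(5 - 2*sqrt(2))*conj(-1) + 2*(7)*conj(1) + 2*(2*sqrt(2) + 5)*conj(-1) + 4*(1)*conj(-1) + 4*(-1)*conj(1)]
      = (1/16)[(11) + (3) + (-10 + 4*sqrt(2)) + (14) + (-10 - 4*sqrt(2)) + (-4) + (-4)] = 0/16 = 0
  <chi_rho, chi_5> = (1/16)[1*(11)*conj(2) + 1*(3)*conj(-2) + 2*(5 - 2*sqrt(2))*conj(sqrt(2)) + 2*(7)*conj(0) + 2*(2*sqrt(2) + 5)*conj(-sqrt(2)) + 4*(1)*conj(0) + 4*(-1)*conj(0)]
      = (1/16)[(22) + (-6) + (-8 + 10*sqrt(2)) + (0) + (-10*sqrt(2) - 8) + (0) + (0)] = 0/16 = 0
  <chi_rho, chi_6> = (1/16)[1*(11)*conj(2) + 1*(3)*conj(2) + 2*(5 - 2*sqrt(2))*conj(0) + 2*(7)*conj(-2) + 2*(2*sqrt(2) + 5)*conj(0) + 4*(1)*conj(0) + 4*(-1)*conj(0)]
      = (1/16)[(22) + (6) + (0) + (-28) + (0) + (0) + (0)] = 0/16 = 0
  <chi_rho, chi_7> = (1/16)[1*(11)*conj(2) + 1*(3)*conj(-2) + 2*(5 - 2*sqrt(2))*conj(-sqrt(2)) + 2*(7)*conj(0) + 2*(2*sqrt(2) + 5)*conj(sqrt(2)) + 4*(1)*conj(0) + 4*(-1)*conj(0)]
      = (1/16)[(22) + (-6) + (8 - 10*sqrt(2)) + (0) + (8 + 10*sqrt(2)) + (0) + (0)] = 32/16 = 2
Dimension check: dim(rho) = sum (mult * dim) = 3*1 + 3*1 + 1*1 + 0*1 + 0*2 + 0*2 + 2*2 = 11 = chi_rho(e) = 11.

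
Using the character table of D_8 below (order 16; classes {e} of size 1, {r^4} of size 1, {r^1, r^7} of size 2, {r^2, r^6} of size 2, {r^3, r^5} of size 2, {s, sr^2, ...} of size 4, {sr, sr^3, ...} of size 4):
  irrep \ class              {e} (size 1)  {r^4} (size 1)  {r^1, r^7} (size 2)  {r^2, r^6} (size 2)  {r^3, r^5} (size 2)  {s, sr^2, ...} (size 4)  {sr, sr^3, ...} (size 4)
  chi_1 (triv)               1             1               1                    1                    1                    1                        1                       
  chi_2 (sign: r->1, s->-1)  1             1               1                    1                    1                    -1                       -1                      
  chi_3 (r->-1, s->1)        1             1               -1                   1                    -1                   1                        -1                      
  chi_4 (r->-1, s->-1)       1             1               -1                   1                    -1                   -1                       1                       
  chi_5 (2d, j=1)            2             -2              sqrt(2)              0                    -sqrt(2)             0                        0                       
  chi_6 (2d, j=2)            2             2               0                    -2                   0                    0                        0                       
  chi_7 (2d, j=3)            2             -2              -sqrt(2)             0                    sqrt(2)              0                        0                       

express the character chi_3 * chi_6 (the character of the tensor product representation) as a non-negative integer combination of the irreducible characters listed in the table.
chi_3 tensor chi_6 = chi_6 (all other irreducibles have multiplicity 0).

Why: The character of a tensor product is the pointwise product (chi_3 * chi_6)(C) = chi_3(C) * chi_6(C):
  {e}: (1)*(2), {r^4}: (1)*(2), {r^1, r^7}: (-1)*(0), {r^2, r^6}: (1)*(-2), {r^3, r^5}: (-1)*(0), {s, sr^2, ...}: (1)*(0), {sr, sr^3, ...}: (-1)*(0)
so (chi_3 * chi_6) takes values
  {e} -> 2, {r^4} -> 2, {r^1, r^7} -> 0, {r^2, r^6} -> -2, {r^3, r^5} -> 0, {s, sr^2, ...} -> 0, {sr, sr^3, ...} -> 0.
Now take the inner product of this character with each irreducible chi from the table, <chi_3*chi_6, chi> = (1/16) sum_C |C| (chi_3*chi_6)(C) conj(chi(C)):
  <chi_3*chi_6, chi_1> = (1/16)[1*(2)*conj(1) + 1*(2)*conj(1) + 2*(0)*conj(1) + 2*(-2)*conj(1) + 2*(0)*conj(1) + 4*(0)*conj(1) + 4*(0)*conj(1)]
      = (1/16)[(2) + (2) + (0) + (-4) + (0) + (0) + (0)] = 0/16 = 0
  <chi_3*chi_6, chi_2> = (1/16)[1*(2)*conj(1) + 1*(2)*conj(1) + 2*(0)*conj(1) + 2*(-2)*conj(1) + 2*(0)*conj(1) + 4*(0)*conj(-1) + 4*(0)*conj(-1)]
      = (1/16)[(2) + (2) + (0) + (-4) + (0) + (0) + (0)] = 0/16 = 0
  <chi_3*chi_6, chi_3> = (1/16)[1*(2)*conj(1) + 1*(2)*conj(1) + 2*(0)*conj(-1) + 2*(-2)*conj(1) + 2*(0)*conj(-1) + 4*(0)*conj(1) + 4*(0)*conj(-1)]
      = (1/16)[(2) + (2) + (0) + (-4) + (0) + (0) + (0)] = 0/16 = 0
  <chi_3*chi_6, chi_4> = (1/16)[1*(2)*conj(1) + 1*(2)*conj(1) + 2*(0)*conj(-1) + 2*(-2)*conj(1) + 2*(0)*conj(-1) + 4*(0)*conj(-1) + 4*(0)*conj(1)]
      = (1/16)[(2) + (2) + (0) + (-4) + (0) + (0) + (0)] = 0/16 = 0
  <chi_3*chi_6, chi_5> = (1/16)[1*(2)*conj(2) + 1*(2)*conj(-2) + 2*(0)*conj(sqrt(2)) + 2*(-2)*conj(0) + 2*(0)*conj(-sqrt(2)) + 4*(0)*conj(0) + 4*(0)*conj(0)]
      = (1/16)[(4) + (-4) + (0) + (0) + (0) + (0) + (0)] = 0/16 = 0
  <chi_3*chi_6, chi_6> = (1/16)[1*(2)*conj(2) + 1*(2)*conj(2) + 2*(0)*conj(0) + 2*(-2)*conj(-2) + 2*(0)*conj(0) + 4*(0)*conj(0) + 4*(0)*conj(0)]
      = (1/16)[(4) + (4) + (0) + (8) + (0) + (0) + (0)] = 16/16 = 1
  <chi_3*chi_6, chi_7> = (1/16)[1*(2)*conj(2) + 1*(2)*conj(-2) + 2*(0)*conj(-sqrt(2)) + 2*(-2)*conj(0) + 2*(0)*conj(sqrt(2)) + 4*(0)*conj(0) + 4*(0)*conj(0)]
      = (1/16)[(4) + (-4) + (0) + (0) + (0) + (0) + (0)] = 0/16 = 0
Hence the multiplicities are chi_6: 1. Dimension check: dim(chi_3)*dim(chi_6) = 1*2 = 2 and sum (mult * dim) = 1*2 = 2.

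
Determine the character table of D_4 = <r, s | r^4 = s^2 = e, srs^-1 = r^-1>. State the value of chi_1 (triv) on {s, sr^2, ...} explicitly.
Conjugacy classes: {e} of size 1, {r^2} of size 1, {r^1, r^3} of size 2, {s, sr^2, ...} of size 2, {sr, sr^3, ...} of size 2.
Character table:
  irrep \ class              {e} (size 1)  {r^2} (size 1)  {r^1, r^3} (size 2)  {s, sr^2, ...} (size 2)  {sr, sr^3, ...} (size 2)
  chi_1 (triv)               1             1               1                    1                        1                       
  chi_2 (sign: r->1, s->-1)  1             1               1                    -1                       -1                      
  chi_3 (r->-1, s->1)        1             1               -1                   1                        -1                      
  chi_4 (r->-1, s->-1)       1             1               -1                   -1                       1                       
  chi_5 (2d, j=1)            2             -2              0                    0                        0                       

Spot check: chi_1 (triv) on {s, sr^2, ...} = 1.

Why: D_4 has order 2*4 = 8 with 5 conjugacy classes, hence 5 irreducibles. Sum of squared dims 1 + 1 + 1 + 1 + 4 = 8 = |G|. Linear characters come from the abelianisation; the 2-dimensional irreps have character r^k -> 2*cos(2*pi*j*k/4), reflections -> 0.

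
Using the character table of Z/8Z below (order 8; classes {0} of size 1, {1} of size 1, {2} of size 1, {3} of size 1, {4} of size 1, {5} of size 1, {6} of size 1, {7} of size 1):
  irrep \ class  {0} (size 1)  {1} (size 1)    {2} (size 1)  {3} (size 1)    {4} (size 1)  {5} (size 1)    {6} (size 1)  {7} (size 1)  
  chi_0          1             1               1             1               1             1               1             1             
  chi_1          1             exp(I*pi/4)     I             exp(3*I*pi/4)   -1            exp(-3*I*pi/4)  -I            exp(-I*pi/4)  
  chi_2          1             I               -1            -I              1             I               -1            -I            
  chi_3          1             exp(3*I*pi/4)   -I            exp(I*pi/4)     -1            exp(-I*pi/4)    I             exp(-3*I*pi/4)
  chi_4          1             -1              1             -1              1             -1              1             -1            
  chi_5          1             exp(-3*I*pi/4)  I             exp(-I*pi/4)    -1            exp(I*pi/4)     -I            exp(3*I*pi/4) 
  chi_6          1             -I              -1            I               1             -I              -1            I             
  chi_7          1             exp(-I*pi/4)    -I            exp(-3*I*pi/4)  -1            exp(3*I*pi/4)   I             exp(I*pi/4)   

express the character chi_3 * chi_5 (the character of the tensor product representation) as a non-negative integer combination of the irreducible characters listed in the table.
chi_3 tensor chi_5 = chi_0 (all other irreducibles have multiplicity 0).

Argument: The character of a tensor product is the pointwise product (chi_3 * chi_5)(C) = chi_3(C) * chi_5(C):
  {0}: (1)*(1), {1}: (exp(3*I*pi/4))*(exp(-3*I*pi/4)), {2}: (-I)*(I), {3}: (exp(I*pi/4))*(exp(-I*pi/4)), {4}: (-1)*(-1), {5}: (exp(-I*pi/4))*(exp(I*pi/4)), {6}: (I)*(-I), {7}: (exp(-3*I*pi/4))*(exp(3*I*pi/4))
so (chi_3 * chi_5) takes values
  {0} -> 1, {1} -> 1, {2} -> 1, {3} -> 1, {4} -> 1, {5} -> 1, {6} -> 1, {7} -> 1.
Now take the inner product of this character with each irreducible chi from the table, <chi_3*chi_5, chi> = (1/8) sum_C |C| (chi_3*chi_5)(C) conj(chi(C)):
  <chi_3*chi_5, chi_0> = (1/8)[1*(1)*conj(1) + 1*(1)*conj(1) + 1*(1)*conj(1) + 1*(1)*conj(1) + 1*(1)*conj(1) + 1*(1)*conj(1) + 1*(1)*conj(1) + 1*(1)*conj(1)]
      = (1/8)[(1) + (1) + (1) + (1) + (1) + (1) + (1) + (1)] = 8/8 = 1
  <chi_3*chi_5, chi_1> = (1/8)[1*(1)*conj(1) + 1*(1)*conj(exp(I*pi/4)) + 1*(1)*conj(I) + 1*(1)*conj(exp(3*I*pi/4)) + 1*(1)*conj(-1) + 1*(1)*conj(exp(-3*I*pi/4)) + 1*(1)*conj(-I) + 1*(1)*conj(exp(-I*pi/4))]
      = (1/8)[(1) + (exp(-I*pi/4)) + (-I) + (exp(-3*I*pi/4)) + (-1) + (exp(3*I*pi/4)) + (I) + (exp(I*pi/4))] = 0/8 = 0
  <chi_3*chi_5, chi_2> = (1/8)[1*(1)*conj(1) + 1*(1)*conj(I) + 1*(1)*conj(-1) + 1*(1)*conj(-I) + 1*(1)*conj(1) + 1*(1)*conj(I) + 1*(1)*conj(-1) + 1*(1)*conj(-I)]
      = (1/8)[(1) + (-I) + (-1) + (I) + (1) + (-I) + (-1) + (I)] = 0/8 = 0
  <chi_3*chi_5, chi_3> = (1/8)[1*(1)*conj(1) + 1*(1)*conj(exp(3*I*pi/4)) + 1*(1)*conj(-I) + 1*(1)*conj(exp(I*pi/4)) + 1*(1)*conj(-1) + 1*(1)*conj(exp(-I*pi/4)) + 1*(1)*conj(I) + 1*(1)*conj(exp(-3*I*pi/4))]
      = (1/8)[(1) + (exp(-3*I*pi/4)) + (I) + (exp(-I*pi/4)) + (-1) + (exp(I*pi/4)) + (-I) + (exp(3*I*pi/4))] = 0/8 = 0
  <chi_3*chi_5, chi_4> = (1/8)[1*(1)*conj(1) + 1*(1)*conj(-1) + 1*(1)*conj(1) + 1*(1)*conj(-1) + 1*(1)*conj(1) + 1*(1)*conj(-1) + 1*(1)*conj(1) + 1*(1)*conj(-1)]
      = (1/8)[(1) + (-1) + (1) + (-1) + (1) + (-1) + (1) + (-1)] = 0/8 = 0
  <chi_3*chi_5, chi_5> = (1/8)[1*(1)*conj(1) + 1*(1)*conj(exp(-3*I*pi/4)) + 1*(1)*conj(I) + 1*(1)*conj(exp(-I*pi/4)) + 1*(1)*conj(-1) + 1*(1)*conj(exp(I*pi/4)) + 1*(1)*conj(-I) + 1*(1)*conj(exp(3*I*pi/4))]
      = (1/8)[(1) + (exp(3*I*pi/4)) + (-I) + (exp(I*pi/4)) + (-1) + (exp(-I*pi/4)) + (I) + (exp(-3*I*pi/4))] = 0/8 = 0
  <chi_3*chi_5, chi_6> = (1/8)[1*(1)*conj(1) + 1*(1)*conj(-I) + 1*(1)*conj(-1) + 1*(1)*conj(I) + 1*(1)*conj(1) + 1*(1)*conj(-I) + 1*(1)*conj(-1) + 1*(1)*conj(I)]
      = (1/8)[(1) + (I) + (-1) + (-I) + (1) + (I) + (-1) + (-I)] = 0/8 = 0
  <chi_3*chi_5, chi_7> = (1/8)[1*(1)*conj(1) + 1*(1)*conj(exp(-I*pi/4)) + 1*(1)*conj(-I) + 1*(1)*conj(exp(-3*I*pi/4)) + 1*(1)*conj(-1) + 1*(1)*conj(exp(3*I*pi/4)) + 1*(1)*conj(I) + 1*(1)*conj(exp(I*pi/4))]
      = (1/8)[(1) + (exp(I*pi/4)) + (I) + (exp(3*I*pi/4)) + (-1) + (exp(-3*I*pi/4)) + (-I) + (exp(-I*pi/4))] = 0/8 = 0
(Exp terms are combined using exp(i*s)*conj(exp(i*t)) = exp(i*(s-t)), and sums of them are collapsed using the identity that for every m > 1 the m distinct m-th roots of unity sum to 0, e.g. 1 + exp(2*I*pi/3) + exp(-2*I*pi/3) = 0.)
Hence the multiplicities are chi_0: 1. Dimension check: dim(chi_3)*dim(chi_5) = 1*1 = 1 and sum (mult * dim) = 1*1 = 1.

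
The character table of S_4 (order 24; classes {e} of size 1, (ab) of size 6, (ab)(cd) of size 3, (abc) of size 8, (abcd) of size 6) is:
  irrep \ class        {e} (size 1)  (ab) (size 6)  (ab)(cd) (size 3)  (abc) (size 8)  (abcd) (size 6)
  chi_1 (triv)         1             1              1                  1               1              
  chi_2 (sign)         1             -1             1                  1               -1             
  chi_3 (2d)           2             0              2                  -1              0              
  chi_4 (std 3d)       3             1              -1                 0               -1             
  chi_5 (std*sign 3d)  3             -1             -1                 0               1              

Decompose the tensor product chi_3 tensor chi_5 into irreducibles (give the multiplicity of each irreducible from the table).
chi_3 tensor chi_5 = chi_4 + chi_5 (all other irreducibles have multiplicity 0).

The character of a tensor product is the pointwise product (chi_3 * chi_5)(C) = chi_3(C) * chi_5(C):
  {e}: (2)*(3), (ab): (0)*(-1), (ab)(cd): (2)*(-1), (abc): (-1)*(0), (abcd): (0)*(1)
so (chi_3 * chi_5) takes values
  {e} -> 6, (ab) -> 0, (ab)(cd) -> -2, (abc) -> 0, (abcd) -> 0.
Now take the inner product of this character with each irreducible chi from the table, <chi_3*chi_5, chi> = (1/24) sum_C |C| (chi_3*chi_5)(C) conj(chi(C)):
  <chi_3*chi_5, chi_1> = (1/24)[1*(6)*conj(1) + 6*(0)*conj(1) + 3*(-2)*conj(1) + 8*(0)*conj(1) + 6*(0)*conj(1)]
      = (1/24)[(6) + (0) + (-6) + (0) + (0)] = 0/24 = 0
  <chi_3*chi_5, chi_2> = (1/24)[1*(6)*conj(1) + 6*(0)*conj(-1) + 3*(-2)*conj(1) + 8*(0)*conj(1) + 6*(0)*conj(-1)]
      = (1/24)[(6) + (0) + (-6) + (0) + (0)] = 0/24 = 0
  <chi_3*chi_5, chi_3> = (1/24)[1*(6)*conj(2) + 6*(0)*conj(0) + 3*(-2)*conj(2) + 8*(0)*conj(-1) + 6*(0)*conj(0)]
      = (1/24)[(12) + (0) + (-12) + (0) + (0)] = 0/24 = 0
  <chi_3*chi_5, chi_4> = (1/24)[1*(6)*conj(3) + 6*(0)*conj(1) + 3*(-2)*conj(-1) + 8*(0)*conj(0) + 6*(0)*conj(-1)]
      = (1/24)[(18) + (0) + (6) + (0) + (0)] = 24/24 = 1
  <chi_3*chi_5, chi_5> = (1/24)[1*(6)*conj(3) + 6*(0)*conj(-1) + 3*(-2)*conj(-1) + 8*(0)*conj(0) + 6*(0)*conj(1)]
      = (1/24)[(18) + (0) + (6) + (0) + (0)] = 24/24 = 1
Hence the multiplicities are chi_4: 1, chi_5: 1. Dimension check: dim(chi_3)*dim(chi_5) = 2*3 = 6 and sum (mult * dim) = 1*3 + 1*3 = 6.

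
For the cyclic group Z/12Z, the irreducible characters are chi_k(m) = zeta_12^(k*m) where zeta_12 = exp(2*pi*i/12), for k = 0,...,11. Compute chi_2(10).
chi_2(10) = zeta_12^20 = exp(-2*I*pi/3)

Why: chi_2(10) = zeta_12^(2*10) = zeta_12^20. Since zeta_12^12 = 1, this equals zeta_12^8 = exp(2*pi*i*8/12) = exp(-2*I*pi/3).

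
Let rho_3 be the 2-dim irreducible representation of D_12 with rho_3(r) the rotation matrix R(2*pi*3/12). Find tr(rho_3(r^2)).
chi_{rho_3}(r^2) = 2*cos(2*pi*3*2/12) = -2

Reasoning: rho_3(r^2) is rotation by angle 2*pi*3*2/12, whose trace is 2*cos(2*pi*3*2/12) = -2.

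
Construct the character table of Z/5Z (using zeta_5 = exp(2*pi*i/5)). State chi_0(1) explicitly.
Character table of Z/5Z (irreps indexed chi_0,...,chi_4 with chi_k(m) = zeta_5^(k*m), zeta_5 = exp(2*pi*i/5)):
  irrep \ class  {0} (size 1)  {1} (size 1)    {2} (size 1)    {3} (size 1)    {4} (size 1)  
  chi_0          1             1               1               1               1             
  chi_1          1             exp(2*I*pi/5)   exp(4*I*pi/5)   exp(-4*I*pi/5)  exp(-2*I*pi/5)
  chi_2          1             exp(4*I*pi/5)   exp(-2*I*pi/5)  exp(2*I*pi/5)   exp(-4*I*pi/5)
  chi_3          1             exp(-4*I*pi/5)  exp(2*I*pi/5)   exp(-2*I*pi/5)  exp(4*I*pi/5) 
  chi_4          1             exp(-2*I*pi/5)  exp(-4*I*pi/5)  exp(4*I*pi/5)   exp(2*I*pi/5) 

Spot check: chi_0(1) = zeta_5^(0*1) = zeta_5^0 = 1.

Justification: Z/5Z is abelian, so all 5 irreducible complex representations are 1-dimensional. They are given by chi_k(m) = zeta_5^(k*m) for k = 0,...,4. Row orthogonality: sum_m chi_k(m) conj(chi_l(m)) = 5 * [k = l].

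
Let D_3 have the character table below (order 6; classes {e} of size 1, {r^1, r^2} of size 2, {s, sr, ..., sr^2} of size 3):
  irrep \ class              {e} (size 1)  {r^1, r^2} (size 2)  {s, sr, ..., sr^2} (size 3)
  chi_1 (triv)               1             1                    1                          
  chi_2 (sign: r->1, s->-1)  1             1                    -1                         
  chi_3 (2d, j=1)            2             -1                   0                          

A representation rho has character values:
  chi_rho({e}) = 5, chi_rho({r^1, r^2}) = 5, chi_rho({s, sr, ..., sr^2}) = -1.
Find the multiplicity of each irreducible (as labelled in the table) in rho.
Multiplicities: chi_1: 2, chi_2: 3, chi_3: 0.

Proof sketch: Use <chi_rho, chi> = (1/|G|) sum_C |C| * chi_rho(C) * conj(chi(C)) with |G| = 6 for each irreducible chi in the table:
  <chi_rho, chi_1> = (1/6)[1*(5)*conj(1) + 2*(5)*conj(1) + 3*(-1)*conj(1)]
      = (1/6)[(5) + (10) + (-3)] = 12/6 = 2
  <chi_rho, chi_2> = (1/6)[1*(5)*conj(1) + 2*(5)*conj(1) + 3*(-1)*conj(-1)]
      = (1/6)[(5) + (10) + (3)] = 18/6 = 3
  <chi_rho, chi_3> = (1/6)[1*(5)*conj(2) + 2*(5)*conj(-1) + 3*(-1)*conj(0)]
      = (1/6)[(10) + (-10) + (0)] = 0/6 = 0
Dimension check: dim(rho) = sum (mult * dim) = 2*1 + 3*1 + 0*2 = 5 = chi_rho(e) = 5.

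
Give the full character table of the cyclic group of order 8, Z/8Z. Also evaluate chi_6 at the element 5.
Character table of Z/8Z (irreps indexed chi_0,...,chi_7 with chi_k(m) = zeta_8^(k*m), zeta_8 = exp(2*pi*i/8)):
  irrep \ class  {0} (size 1)  {1} (size 1)    {2} (size 1)  {3} (size 1)    {4} (size 1)  {5} (size 1)    {6} (size 1)  {7} (size 1)  
  chi_0          1             1               1             1               1             1               1             1             
  chi_1          1             exp(I*pi/4)     I             exp(3*I*pi/4)   -1            exp(-3*I*pi/4)  -I            exp(-I*pi/4)  
  chi_2          1             I               -1            -I              1             I               -1            -I            
  chi_3          1             exp(3*I*pi/4)   -I            exp(I*pi/4)     -1            exp(-I*pi/4)    I             exp(-3*I*pi/4)
  chi_4          1             -1              1             -1              1             -1              1             -1            
  chi_5          1             exp(-3*I*pi/4)  I             exp(-I*pi/4)    -1            exp(I*pi/4)     -I            exp(3*I*pi/4) 
  chi_6          1             -I              -1            I               1             -I              -1            I             
  chi_7          1             exp(-I*pi/4)    -I            exp(-3*I*pi/4)  -1            exp(3*I*pi/4)   I             exp(I*pi/4)   

Spot check: chi_6(5) = zeta_8^(6*5) = zeta_8^30 = -I.

Justification: Z/8Z is abelian, so all 8 irreducible complex representations are 1-dimensional. They are given by chi_k(m) = zeta_8^(k*m) for k = 0,...,7. Row orthogonality: sum_m chi_k(m) conj(chi_l(m)) = 8 * [k = l].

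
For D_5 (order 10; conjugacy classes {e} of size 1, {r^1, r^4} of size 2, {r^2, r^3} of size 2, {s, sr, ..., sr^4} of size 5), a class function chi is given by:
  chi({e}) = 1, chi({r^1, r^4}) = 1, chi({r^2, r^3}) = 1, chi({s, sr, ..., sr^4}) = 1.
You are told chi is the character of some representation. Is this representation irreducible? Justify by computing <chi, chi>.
Irreducible: <chi, chi> = 1.

Explanation: <chi, chi> = (1/|G|) sum_C |C| * |chi(C)|^2 = (1/10)[1*|1|^2 + 2*|1|^2 + 2*|1|^2 + 5*|1|^2]
  = (1/10)[(1) + (2) + (2) + (5)] = 10/10 = 1.
A character is irreducible iff <chi, chi> = 1, so this representation is irreducible.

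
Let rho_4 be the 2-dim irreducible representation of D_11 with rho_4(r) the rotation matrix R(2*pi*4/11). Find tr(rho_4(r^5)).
chi_{rho_4}(r^5) = 2*cos(2*pi*4*5/11) = 2*cos(4*pi/11)

Why: rho_4(r^5) is rotation by angle 2*pi*4*5/11, whose trace is 2*cos(2*pi*4*5/11) = 2*cos(4*pi/11).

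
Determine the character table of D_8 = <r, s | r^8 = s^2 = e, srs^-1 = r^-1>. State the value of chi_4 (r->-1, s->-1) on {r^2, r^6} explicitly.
Conjugacy classes: {e} of size 1, {r^4} of size 1, {r^1, r^7} of size 2, {r^2, r^6} of size 2, {r^3, r^5} of size 2, {s, sr^2, ...} of size 4, {sr, sr^3, ...} of size 4.
Character table:
  irrep \ class              {e} (size 1)  {r^4} (size 1)  {r^1, r^7} (size 2)  {r^2, r^6} (size 2)  {r^3, r^5} (size 2)  {s, sr^2, ...} (size 4)  {sr, sr^3, ...} (size 4)
  chi_1 (triv)               1             1               1                    1                    1                    1                        1                       
  chi_2 (sign: r->1, s->-1)  1             1               1                    1                    1                    -1                       -1                      
  chi_3 (r->-1, s->1)        1             1               -1                   1                    -1                   1                        -1                      
  chi_4 (r->-1, s->-1)       1             1               -1                   1                    -1                   -1                       1                       
  chi_5 (2d, j=1)            2             -2              sqrt(2)              0                    -sqrt(2)             0                        0                       
  chi_6 (2d, j=2)            2             2               0                    -2                   0                    0                        0                       
  chi_7 (2d, j=3)            2             -2              -sqrt(2)             0                    sqrt(2)              0                        0                       

Spot check: chi_4 (r->-1, s->-1) on {r^2, r^6} = 1.

Solution. D_8 has order 2*8 = 16 with 7 conjugacy classes, hence 7 irreducibles. Sum of squared dims 1 + 1 + 1 + 1 + 4 + 4 + 4 = 16 = |G|. Linear characters come from the abelianisation; the 2-dimensional irreps have character r^k -> 2*cos(2*pi*j*k/8), reflections -> 0.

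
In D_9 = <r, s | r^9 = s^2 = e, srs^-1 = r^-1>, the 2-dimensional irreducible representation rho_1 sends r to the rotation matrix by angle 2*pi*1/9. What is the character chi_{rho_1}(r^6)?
chi_{rho_1}(r^6) = 2*cos(2*pi*1*6/9) = -1

Justification: rho_1(r^6) is rotation by angle 2*pi*1*6/9, whose trace is 2*cos(2*pi*1*6/9) = -1.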